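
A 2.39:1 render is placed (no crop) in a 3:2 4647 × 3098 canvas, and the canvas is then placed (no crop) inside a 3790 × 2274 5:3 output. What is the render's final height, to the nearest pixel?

1427 px

Inside the 4647×3098 canvas the render is width-limited at 4647.00 × 1944.35.
Second fit — the 3:2 canvas into 3790×2274 spans the height: 3411.00 × 2274.00 (×0.7340 from 4647×3098).
Applying the same ×0.7340: 1944.35 → 1427.20.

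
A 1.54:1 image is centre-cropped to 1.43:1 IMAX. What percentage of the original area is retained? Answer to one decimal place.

92.9%

The height stays; only width is cut (since 1.43:1 IMAX is narrower than 1.54:1).
Area ratio = (1.430)/(1.540) = 92.86% retained.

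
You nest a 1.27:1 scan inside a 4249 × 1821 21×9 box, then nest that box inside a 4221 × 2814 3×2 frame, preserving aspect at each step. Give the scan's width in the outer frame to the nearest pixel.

2297 px

Inside the 4249×1821 canvas the scan is height-limited at 2312.67 × 1821.00.
The 21×9 canvas is width-limited in 4221×2814, giving 4221.00 × 1809.00; scale factor 0.9934.
The scan scales with it: width 2312.67 × 0.9934 ≈ 2297.43.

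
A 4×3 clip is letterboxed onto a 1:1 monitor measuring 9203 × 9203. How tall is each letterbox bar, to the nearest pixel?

Since 1.333 > 1.000, the clip is width-limited.
Content height = 9203 × 3/4 ≈ 6902.25 px.
9203 − 6902.25 = 2300.75 px of bars (1150.38 each).

1150 px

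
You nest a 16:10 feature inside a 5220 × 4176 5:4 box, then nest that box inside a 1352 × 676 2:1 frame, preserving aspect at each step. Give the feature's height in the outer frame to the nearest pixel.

First fit — 16:10 into 5220×4176 spans the width: 5220.00 × 3262.50.
5:4 in 1352×676: fills the height, so the intermediate becomes 845.00 × 676.00 — a scale of ×0.1619.
Applying the same ×0.1619: 3262.50 → 528.12.

528 px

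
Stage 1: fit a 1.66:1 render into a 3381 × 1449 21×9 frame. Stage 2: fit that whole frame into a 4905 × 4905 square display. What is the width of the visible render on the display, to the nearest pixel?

3490 px

1.66:1 in 3381×1449: fills the height, so the render is 2405.34 × 1449.00.
21×9 in 4905×4905: fills the width, so the intermediate becomes 4905.00 × 2102.14 — a scale of ×1.4508.
The render scales with it: width 2405.34 × 1.4508 ≈ 3489.56.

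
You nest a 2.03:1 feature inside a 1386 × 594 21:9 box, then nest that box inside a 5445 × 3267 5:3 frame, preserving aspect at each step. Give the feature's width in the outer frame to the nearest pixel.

4737 px

Inside the 1386×594 canvas the feature is height-limited at 1205.82 × 594.00.
The 21:9 canvas is width-limited in 5445×3267, giving 5445.00 × 2333.57; scale factor 3.9286.
The feature scales with it: width 1205.82 × 3.9286 ≈ 4737.15.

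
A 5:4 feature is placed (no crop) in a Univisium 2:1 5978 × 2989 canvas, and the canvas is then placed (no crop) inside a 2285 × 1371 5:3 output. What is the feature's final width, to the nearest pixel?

First fit — 5:4 into 5978×2989 spans the height: 3736.25 × 2989.00.
Second fit — the Univisium 2:1 canvas into 2285×1371 spans the width: 2285.00 × 1142.50 (×0.3822 from 5978×2989).
So the feature's width is 3736.25 × 0.3822 ≈ 1428.12.

1428 px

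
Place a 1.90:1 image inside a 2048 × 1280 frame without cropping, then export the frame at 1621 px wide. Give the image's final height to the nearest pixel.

853 px

At 2048×1280 the image is width-limited, so height = 2048 / 1.900 ≈ 1077.89 px.
The frame scales by 1621/2048 = 0.7915; 1077.89 × 0.7915 ≈ 853.16 px.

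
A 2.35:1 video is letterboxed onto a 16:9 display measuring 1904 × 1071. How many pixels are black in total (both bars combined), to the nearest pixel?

496539 pixels

2.35:1 (2.350) > 16:9 (1.778), so the video fills the width.
The video is 1904 / 2.350 ≈ 810.2128 px tall.
Black = 1071 − 810.2128 = 260.7872 px.
Bar area = 260.7872 × 1904 ≈ 496539 px.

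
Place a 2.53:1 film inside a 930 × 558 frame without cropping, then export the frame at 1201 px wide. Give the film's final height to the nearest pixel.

475 px

At 930×558 the film is width-limited, so height = 930 / 2.530 ≈ 367.59 px.
The frame scales by 1201/930 = 1.2914; 367.59 × 1.2914 ≈ 474.70 px.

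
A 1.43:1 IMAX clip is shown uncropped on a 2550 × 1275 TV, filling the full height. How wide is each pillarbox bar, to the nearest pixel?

363 px

That makes the image 1823.25 px wide (1275 × 1.430).
Black = 2550 − 1823.25 = 726.75 px, or 363.38 per bar.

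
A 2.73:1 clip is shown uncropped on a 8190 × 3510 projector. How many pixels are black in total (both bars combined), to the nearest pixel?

2.73:1 (2.730) > 21×9 (2.333), so the clip fills the width.
The clip is 8190 / 2.730 ≈ 3000.0000 px tall.
Leftover height: 3510 − 3000.0000 = 510.0000 px.
Bar area = 510.0000 × 8190 ≈ 4176900 px.

4176900 pixels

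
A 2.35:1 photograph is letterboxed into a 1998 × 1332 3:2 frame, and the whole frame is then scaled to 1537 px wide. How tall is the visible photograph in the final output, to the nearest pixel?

Fitted into 1998×1332, the photograph spans the width; its height is 1998 / 2.350 ≈ 850.21 px.
Scaling 1998 → 1537 is ×0.7693, so the height becomes 850.21 × 0.7693 ≈ 654.04 px.

654 px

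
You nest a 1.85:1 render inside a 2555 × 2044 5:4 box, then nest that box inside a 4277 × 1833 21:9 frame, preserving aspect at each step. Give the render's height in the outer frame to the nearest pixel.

1.85:1 in 2555×2044: fills the width, so the render is 2555.00 × 1381.08.
The 5:4 canvas is height-limited in 4277×1833, giving 2291.25 × 1833.00; scale factor 0.8968.
Applying the same ×0.8968: 1381.08 → 1238.51.

1239 px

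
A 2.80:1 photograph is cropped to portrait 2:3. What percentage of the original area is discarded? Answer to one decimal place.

Going from 2.80:1 to portrait 2:3 means cutting width while keeping height.
Area ratio = (0.667)/(2.800) = 23.81%; the remaining 76.19% is cropped out.

76.2%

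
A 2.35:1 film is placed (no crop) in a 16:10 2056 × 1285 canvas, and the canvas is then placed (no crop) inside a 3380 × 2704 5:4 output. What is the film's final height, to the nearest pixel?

2.35:1 in 2056×1285: fills the width, so the film is 2056.00 × 874.89.
16:10 in 3380×2704: fills the width, so the intermediate becomes 3380.00 × 2112.50 — a scale of ×1.6440.
Applying the same ×1.6440: 874.89 → 1438.30.

1438 px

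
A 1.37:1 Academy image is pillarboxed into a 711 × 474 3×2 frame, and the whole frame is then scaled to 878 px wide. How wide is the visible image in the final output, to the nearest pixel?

Fitted into 711×474, the image spans the height; its width is 474 × 1.370 ≈ 649.38 px.
Resizing to 878 px wide multiplies everything by 1.2349: 649.38 → 801.91 px.

802 px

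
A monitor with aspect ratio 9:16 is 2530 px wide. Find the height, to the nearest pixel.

At 9:16, 2530 × 16/9 ≈ 4497.78.

4498 px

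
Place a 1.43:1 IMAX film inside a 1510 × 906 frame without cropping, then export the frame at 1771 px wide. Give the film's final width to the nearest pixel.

1520 px

Fitted into 1510×906, the film spans the height; its width is 906 × 1.430 ≈ 1295.58 px.
Resizing to 1771 px wide multiplies everything by 1.1728: 1295.58 → 1519.52 px.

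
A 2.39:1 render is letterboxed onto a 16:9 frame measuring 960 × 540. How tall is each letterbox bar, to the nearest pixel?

69 px

2.39:1 is wider than 16:9, so it spans the full width.
Content height = 960 / 2.390 ≈ 401.67 px.
Leftover height: 540 − 401.67 = 138.33 px → 69.16 each side.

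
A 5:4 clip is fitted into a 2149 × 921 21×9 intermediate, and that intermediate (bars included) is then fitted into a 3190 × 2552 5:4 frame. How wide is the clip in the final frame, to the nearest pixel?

1709 px

Inside the 2149×921 canvas the clip is height-limited at 1151.25 × 921.00.
Second fit — the 21×9 canvas into 3190×2552 spans the width: 3190.00 × 1367.14 (×1.4844 from 2149×921).
Applying the same ×1.4844: 1151.25 → 1708.93.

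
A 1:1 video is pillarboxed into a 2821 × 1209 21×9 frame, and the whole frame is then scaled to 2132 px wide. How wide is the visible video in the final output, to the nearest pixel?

914 px

In the 2821×1209 frame the video fills the height: width = 1209 × 1/1 ≈ 1209.00 px.
Scaling 2821 → 2132 is ×0.7558, so the width becomes 1209.00 × 0.7558 ≈ 913.71 px.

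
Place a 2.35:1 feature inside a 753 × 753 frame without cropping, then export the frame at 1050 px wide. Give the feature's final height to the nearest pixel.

At 753×753 the feature is width-limited, so height = 753 / 2.350 ≈ 320.43 px.
Resizing to 1050 px wide multiplies everything by 1.3944: 320.43 → 446.81 px.

447 px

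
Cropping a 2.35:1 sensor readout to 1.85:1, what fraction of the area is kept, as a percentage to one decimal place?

Going from 2.35:1 to 1.85:1 means cutting width while keeping height.
Area ratio = (1.850)/(2.350) = 78.72% retained.

78.7%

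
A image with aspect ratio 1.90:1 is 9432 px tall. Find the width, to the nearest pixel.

17921 px

9432 × 1.900 = 17920.80.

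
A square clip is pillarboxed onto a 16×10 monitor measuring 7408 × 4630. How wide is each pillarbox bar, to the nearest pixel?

1389 px

Since 1.000 < 1.600, the clip is height-limited.
Content width = 4630 × 1/1 ≈ 4630.00 px.
Black = 7408 − 4630.00 = 2778.00 px, or 1389.00 per bar.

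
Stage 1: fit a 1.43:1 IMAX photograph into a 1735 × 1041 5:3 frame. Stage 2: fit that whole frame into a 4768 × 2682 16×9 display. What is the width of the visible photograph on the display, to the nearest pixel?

3835 px

Inside the 1735×1041 canvas the photograph is height-limited at 1488.63 × 1041.00.
Second fit — the 5:3 canvas into 4768×2682 spans the height: 4470.00 × 2682.00 (×2.5764 from 1735×1041).
So the photograph's width is 1488.63 × 2.5764 ≈ 3835.26.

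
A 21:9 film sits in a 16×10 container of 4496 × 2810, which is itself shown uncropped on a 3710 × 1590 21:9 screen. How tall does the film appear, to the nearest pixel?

21:9 in 4496×2810: fills the width, so the film is 4496.00 × 1926.86.
Second fit — the 16×10 canvas into 3710×1590 spans the height: 2544.00 × 1590.00 (×0.5658 from 4496×2810).
The film scales with it: height 1926.86 × 0.5658 ≈ 1090.29.

1090 px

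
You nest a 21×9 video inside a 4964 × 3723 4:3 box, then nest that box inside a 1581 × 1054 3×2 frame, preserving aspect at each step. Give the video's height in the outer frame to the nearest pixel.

602 px

First fit — 21×9 into 4964×3723 spans the width: 4964.00 × 2127.43.
Second fit — the 4:3 canvas into 1581×1054 spans the height: 1405.33 × 1054.00 (×0.2831 from 4964×3723).
So the video's height is 2127.43 × 0.2831 ≈ 602.29.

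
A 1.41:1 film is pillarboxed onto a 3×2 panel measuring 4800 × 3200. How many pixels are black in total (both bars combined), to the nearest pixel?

1.41:1 is narrower than 3×2, so it spans the full height.
The film is 3200 × 1.410 ≈ 4512.0000 px wide.
Leftover width: 4800 − 4512.0000 = 288.0000 px.
Bar area = 288.0000 × 3200 ≈ 921600 px.

921600 pixels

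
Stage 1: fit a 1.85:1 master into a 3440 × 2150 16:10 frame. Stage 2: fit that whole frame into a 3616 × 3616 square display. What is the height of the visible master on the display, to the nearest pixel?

Inside the 3440×2150 canvas the master is width-limited at 3440.00 × 1859.46.
16:10 in 3616×3616: fills the width, so the intermediate becomes 3616.00 × 2260.00 — a scale of ×1.0512.
Applying the same ×1.0512: 1859.46 → 1954.59.

1955 px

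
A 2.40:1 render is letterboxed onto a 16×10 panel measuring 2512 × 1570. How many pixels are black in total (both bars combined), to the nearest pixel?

1314613 pixels

2.40:1 (2.400) > 16×10 (1.600), so the render fills the width.
The render is 2512 / 2.400 ≈ 1046.6667 px tall.
Black = 1570 − 1046.6667 = 523.3333 px.
That's 523.3333 × 2512 ≈ 1314613 black pixels.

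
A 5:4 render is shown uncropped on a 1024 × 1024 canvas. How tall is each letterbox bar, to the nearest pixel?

102 px

5:4 (1.250) > square (1.000), so the render fills the width.
The render is 1024 × 4/5 ≈ 819.20 px tall.
Black = 1024 − 819.20 = 204.80 px, or 102.40 per bar.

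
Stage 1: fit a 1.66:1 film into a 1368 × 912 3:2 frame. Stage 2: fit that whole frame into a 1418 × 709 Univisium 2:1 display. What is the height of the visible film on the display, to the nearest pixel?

Inside the 1368×912 canvas the film is width-limited at 1368.00 × 824.10.
The 3:2 canvas is height-limited in 1418×709, giving 1063.50 × 709.00; scale factor 0.7774.
So the film's height is 824.10 × 0.7774 ≈ 640.66.

641 px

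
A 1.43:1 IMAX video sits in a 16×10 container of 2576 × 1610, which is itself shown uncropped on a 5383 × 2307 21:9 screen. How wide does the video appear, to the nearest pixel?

1.43:1 IMAX in 2576×1610: fills the height, so the video is 2302.30 × 1610.00.
Second fit — the 16×10 canvas into 5383×2307 spans the height: 3691.20 × 2307.00 (×1.4329 from 2576×1610).
So the video's width is 2302.30 × 1.4329 ≈ 3299.01.

3299 px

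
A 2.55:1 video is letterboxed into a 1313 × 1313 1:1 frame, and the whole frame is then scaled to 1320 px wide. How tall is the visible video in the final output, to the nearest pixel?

At 1313×1313 the video is width-limited, so height = 1313 / 2.550 ≈ 514.90 px.
Resizing to 1320 px wide multiplies everything by 1.0053: 514.90 → 517.65 px.

518 px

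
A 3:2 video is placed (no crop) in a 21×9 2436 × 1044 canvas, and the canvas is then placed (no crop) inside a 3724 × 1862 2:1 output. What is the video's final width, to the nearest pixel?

2394 px

First fit — 3:2 into 2436×1044 spans the height: 1566.00 × 1044.00.
Second fit — the 21×9 canvas into 3724×1862 spans the width: 3724.00 × 1596.00 (×1.5287 from 2436×1044).
Applying the same ×1.5287: 1566.00 → 2394.00.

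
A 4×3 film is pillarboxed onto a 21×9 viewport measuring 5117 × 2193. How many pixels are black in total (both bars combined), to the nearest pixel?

4809249 pixels

4×3 (1.333) < 21×9 (2.333), so the film fills the height.
Content width = 2193 × 4/3 ≈ 2924.0000 px.
5117 − 2924.0000 = 2193.0000 px of bars.
Bar area = 2193.0000 × 2193 ≈ 4809249 px.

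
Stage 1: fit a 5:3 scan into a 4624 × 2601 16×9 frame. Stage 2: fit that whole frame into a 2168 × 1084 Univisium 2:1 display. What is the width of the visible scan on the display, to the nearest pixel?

1807 px

First fit — 5:3 into 4624×2601 spans the height: 4335.00 × 2601.00.
16×9 in 2168×1084: fills the height, so the intermediate becomes 1927.11 × 1084.00 — a scale of ×0.4168.
Applying the same ×0.4168: 4335.00 → 1806.67.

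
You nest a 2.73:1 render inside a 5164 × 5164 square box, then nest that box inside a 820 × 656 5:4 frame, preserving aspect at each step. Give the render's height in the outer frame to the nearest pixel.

First fit — 2.73:1 into 5164×5164 spans the width: 5164.00 × 1891.58.
square in 820×656: fills the height, so the intermediate becomes 656.00 × 656.00 — a scale of ×0.1270.
Applying the same ×0.1270: 1891.58 → 240.29.

240 px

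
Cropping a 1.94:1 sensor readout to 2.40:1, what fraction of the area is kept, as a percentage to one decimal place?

80.8%

2.40:1 is wider than 1.94:1, so the crop keeps the full width and trims the height.
(1.940)/(2.400) ≈ 0.808 of the area survives.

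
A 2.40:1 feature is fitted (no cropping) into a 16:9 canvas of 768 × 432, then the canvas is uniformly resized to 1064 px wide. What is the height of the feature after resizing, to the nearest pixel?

443 px

In the 768×432 frame the feature fills the width: height = 768 / 2.400 ≈ 320.00 px.
Resizing to 1064 px wide multiplies everything by 1.3854: 320.00 → 443.33 px.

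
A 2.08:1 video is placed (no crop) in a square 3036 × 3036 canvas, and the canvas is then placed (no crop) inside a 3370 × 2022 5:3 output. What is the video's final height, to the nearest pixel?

972 px

Inside the 3036×3036 canvas the video is width-limited at 3036.00 × 1459.62.
square in 3370×2022: fills the height, so the intermediate becomes 2022.00 × 2022.00 — a scale of ×0.6660.
So the video's height is 1459.62 × 0.6660 ≈ 972.12.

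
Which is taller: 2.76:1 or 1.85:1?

1.85:1

2.76 and 1.85; 2.76 > 1.85. The smaller width-to-height ratio is the taller frame.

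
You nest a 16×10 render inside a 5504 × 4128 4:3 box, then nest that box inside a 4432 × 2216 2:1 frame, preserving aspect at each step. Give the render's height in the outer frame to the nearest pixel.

First fit — 16×10 into 5504×4128 spans the width: 5504.00 × 3440.00.
4:3 in 4432×2216: fills the height, so the intermediate becomes 2954.67 × 2216.00 — a scale of ×0.5368.
Applying the same ×0.5368: 3440.00 → 1846.67.

1847 px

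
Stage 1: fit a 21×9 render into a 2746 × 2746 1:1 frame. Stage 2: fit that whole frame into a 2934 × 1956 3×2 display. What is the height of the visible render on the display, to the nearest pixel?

838 px

21×9 in 2746×2746: fills the width, so the render is 2746.00 × 1176.86.
Second fit — the 1:1 canvas into 2934×1956 spans the height: 1956.00 × 1956.00 (×0.7123 from 2746×2746).
The render scales with it: height 1176.86 × 0.7123 ≈ 838.29.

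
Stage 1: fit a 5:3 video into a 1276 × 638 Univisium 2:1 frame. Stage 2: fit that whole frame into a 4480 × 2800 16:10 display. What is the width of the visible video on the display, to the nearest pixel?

Inside the 1276×638 canvas the video is height-limited at 1063.33 × 638.00.
Second fit — the Univisium 2:1 canvas into 4480×2800 spans the width: 4480.00 × 2240.00 (×3.5110 from 1276×638).
Applying the same ×3.5110: 1063.33 → 3733.33.

3733 px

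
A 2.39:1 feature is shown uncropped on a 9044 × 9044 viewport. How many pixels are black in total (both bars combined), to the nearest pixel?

Since 2.390 > 1.000, the feature is width-limited.
That makes the image 3784.1004 px tall (9044 / 2.390).
Leftover height: 9044 − 3784.1004 = 5259.8996 px.
Across the 9044-px span: 5259.8996 × 9044 ≈ 47570532 px.

47570532 pixels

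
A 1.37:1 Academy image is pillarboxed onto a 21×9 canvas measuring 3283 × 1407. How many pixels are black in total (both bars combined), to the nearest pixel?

1907062 pixels

1.37:1 Academy is narrower than 21×9, so it spans the full height.
That makes the image 1927.5900 px wide (1407 × 1.370).
Black = 3283 − 1927.5900 = 1355.4100 px.
Across the 1407-px span: 1355.4100 × 1407 ≈ 1907062 px.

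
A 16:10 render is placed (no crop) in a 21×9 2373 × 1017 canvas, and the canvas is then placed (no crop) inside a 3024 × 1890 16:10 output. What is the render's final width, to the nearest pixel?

2074 px

16:10 in 2373×1017: fills the height, so the render is 1627.20 × 1017.00.
Second fit — the 21×9 canvas into 3024×1890 spans the width: 3024.00 × 1296.00 (×1.2743 from 2373×1017).
The render scales with it: width 1627.20 × 1.2743 ≈ 2073.60.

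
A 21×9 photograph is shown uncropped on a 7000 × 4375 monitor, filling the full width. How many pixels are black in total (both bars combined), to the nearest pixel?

That makes the image 3000.0000 px tall (7000 × 9/21).
4375 − 3000.0000 = 1375.0000 px of bars.
That's 1375.0000 × 7000 ≈ 9625000 black pixels.

9625000 pixels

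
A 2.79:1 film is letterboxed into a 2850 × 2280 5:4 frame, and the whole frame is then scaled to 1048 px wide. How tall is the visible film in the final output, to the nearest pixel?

376 px

Fitted into 2850×2280, the film spans the width; its height is 2850 / 2.790 ≈ 1021.51 px.
The frame scales by 1048/2850 = 0.3677; 1021.51 × 0.3677 ≈ 375.63 px.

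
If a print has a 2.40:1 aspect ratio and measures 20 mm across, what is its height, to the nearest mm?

8 mm

At 2.40:1, 20 / 2.400 ≈ 8.33.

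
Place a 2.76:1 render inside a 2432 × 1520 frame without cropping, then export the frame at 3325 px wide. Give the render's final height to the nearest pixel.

1205 px

In the 2432×1520 frame the render fills the width: height = 2432 / 2.760 ≈ 881.16 px.
Scaling 2432 → 3325 is ×1.3672, so the height becomes 881.16 × 1.3672 ≈ 1204.71 px.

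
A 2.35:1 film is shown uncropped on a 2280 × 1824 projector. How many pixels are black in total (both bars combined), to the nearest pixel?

1946635 pixels

2.35:1 is wider than 5:4, so it spans the full width.
The film is 2280 / 2.350 ≈ 970.2128 px tall.
Leftover height: 1824 − 970.2128 = 853.7872 px.
Bar area = 853.7872 × 2280 ≈ 1946635 px.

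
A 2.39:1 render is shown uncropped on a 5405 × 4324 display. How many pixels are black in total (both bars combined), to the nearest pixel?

11147779 pixels

Since 2.390 > 1.250, the render is width-limited.
That makes the image 2261.5063 px tall (5405 / 2.390).
4324 − 2261.5063 = 2062.4937 px of bars.
Bar area = 2062.4937 × 5405 ≈ 11147779 px.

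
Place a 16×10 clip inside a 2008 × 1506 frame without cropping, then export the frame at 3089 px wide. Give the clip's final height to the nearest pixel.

Fitted into 2008×1506, the clip spans the width; its height is 2008 × 10/16 ≈ 1255.00 px.
The frame scales by 3089/2008 = 1.5383; 1255.00 × 1.5383 ≈ 1930.62 px.

1931 px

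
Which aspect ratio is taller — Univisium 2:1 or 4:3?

4:3

Univisium 2:1 = 2 and 4:3 = 1.333; 2 > 1.333. The smaller width-to-height ratio is the taller frame.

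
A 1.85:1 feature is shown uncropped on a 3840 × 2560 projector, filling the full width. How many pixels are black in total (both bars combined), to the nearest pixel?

Content height = 3840 / 1.850 ≈ 2075.6757 px.
Leftover height: 2560 − 2075.6757 = 484.3243 px.
Bar area = 484.3243 × 3840 ≈ 1859805 px.

1859805 pixels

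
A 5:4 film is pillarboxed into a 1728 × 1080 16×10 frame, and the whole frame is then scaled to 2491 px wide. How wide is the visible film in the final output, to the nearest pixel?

At 1728×1080 the film is height-limited, so width = 1080 × 5/4 ≈ 1350.00 px.
The frame scales by 2491/1728 = 1.4416; 1350.00 × 1.4416 ≈ 1946.09 px.

1946 px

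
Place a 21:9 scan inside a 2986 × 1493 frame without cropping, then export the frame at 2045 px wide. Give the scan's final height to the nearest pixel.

876 px

In the 2986×1493 frame the scan fills the width: height = 2986 × 9/21 ≈ 1279.71 px.
Scaling 2986 → 2045 is ×0.6849, so the height becomes 1279.71 × 0.6849 ≈ 876.43 px.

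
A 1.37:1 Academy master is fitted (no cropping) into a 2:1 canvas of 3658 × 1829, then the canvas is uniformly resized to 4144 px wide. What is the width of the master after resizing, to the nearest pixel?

At 3658×1829 the master is height-limited, so width = 1829 × 1.370 ≈ 2505.73 px.
Scaling 3658 → 4144 is ×1.1329, so the width becomes 2505.73 × 1.1329 ≈ 2838.64 px.

2839 px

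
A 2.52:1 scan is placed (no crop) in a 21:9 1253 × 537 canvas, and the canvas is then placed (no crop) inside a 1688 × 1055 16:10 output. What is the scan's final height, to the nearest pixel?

670 px

Inside the 1253×537 canvas the scan is width-limited at 1253.00 × 497.22.
Second fit — the 21:9 canvas into 1688×1055 spans the width: 1688.00 × 723.43 (×1.3472 from 1253×537).
The scan scales with it: height 497.22 × 1.3472 ≈ 669.84.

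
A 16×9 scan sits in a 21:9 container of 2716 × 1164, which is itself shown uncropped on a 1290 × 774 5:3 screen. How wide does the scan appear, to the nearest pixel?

First fit — 16×9 into 2716×1164 spans the height: 2069.33 × 1164.00.
21:9 in 1290×774: fills the width, so the intermediate becomes 1290.00 × 552.86 — a scale of ×0.4750.
Applying the same ×0.4750: 2069.33 → 982.86.

983 px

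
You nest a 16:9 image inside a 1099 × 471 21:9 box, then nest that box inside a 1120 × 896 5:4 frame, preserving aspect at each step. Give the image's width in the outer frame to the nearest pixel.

First fit — 16:9 into 1099×471 spans the height: 837.33 × 471.00.
Second fit — the 21:9 canvas into 1120×896 spans the width: 1120.00 × 480.00 (×1.0191 from 1099×471).
So the image's width is 837.33 × 1.0191 ≈ 853.33.

853 px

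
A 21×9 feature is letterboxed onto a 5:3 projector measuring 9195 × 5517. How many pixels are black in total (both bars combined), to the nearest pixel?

14493947 pixels

21×9 is wider than 5:3, so it spans the full width.
That makes the image 3940.7143 px tall (9195 × 9/21).
Leftover height: 5517 − 3940.7143 = 1576.2857 px.
Across the 9195-px span: 1576.2857 × 9195 ≈ 14493947 px.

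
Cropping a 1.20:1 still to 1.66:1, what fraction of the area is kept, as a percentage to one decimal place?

72.3%

The width stays; only height is cut (since 1.66:1 is wider than 1.20:1).
Fraction kept = (1.200)/(1.660) ≈ 72.29%.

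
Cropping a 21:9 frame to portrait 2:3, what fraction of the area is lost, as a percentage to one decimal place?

Going from 21:9 to portrait 2:3 means cutting width while keeping height.
Area ratio = (0.667)/(2.333) = 28.57%; the remaining 71.43% is cropped out.

71.4%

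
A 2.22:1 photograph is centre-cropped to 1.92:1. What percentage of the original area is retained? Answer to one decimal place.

1.92:1 is narrower than 2.22:1, so the crop keeps the full height and trims the width.
Fraction kept = (1.920)/(2.220) ≈ 86.49%.

86.5%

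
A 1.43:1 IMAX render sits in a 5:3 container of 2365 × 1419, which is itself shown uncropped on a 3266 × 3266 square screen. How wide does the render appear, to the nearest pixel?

Inside the 2365×1419 canvas the render is height-limited at 2029.17 × 1419.00.
The 5:3 canvas is width-limited in 3266×3266, giving 3266.00 × 1959.60; scale factor 1.3810.
So the render's width is 2029.17 × 1.3810 ≈ 2802.23.

2802 px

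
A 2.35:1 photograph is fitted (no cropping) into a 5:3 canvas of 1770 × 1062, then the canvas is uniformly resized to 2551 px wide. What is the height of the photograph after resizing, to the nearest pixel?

1086 px

In the 1770×1062 frame the photograph fills the width: height = 1770 / 2.350 ≈ 753.19 px.
Scaling 1770 → 2551 is ×1.4412, so the height becomes 753.19 × 1.4412 ≈ 1085.53 px.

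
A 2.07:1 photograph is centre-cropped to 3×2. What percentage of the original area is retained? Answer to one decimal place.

72.5%

The height stays; only width is cut (since 3×2 is narrower than 2.07:1).
Fraction kept = (1.500)/(2.070) ≈ 72.46%.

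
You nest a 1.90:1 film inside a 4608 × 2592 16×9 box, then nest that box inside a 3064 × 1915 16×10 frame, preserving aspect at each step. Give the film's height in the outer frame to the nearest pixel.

1613 px

1.90:1 in 4608×2592: fills the width, so the film is 4608.00 × 2425.26.
Second fit — the 16×9 canvas into 3064×1915 spans the width: 3064.00 × 1723.50 (×0.6649 from 4608×2592).
So the film's height is 2425.26 × 0.6649 ≈ 1612.63.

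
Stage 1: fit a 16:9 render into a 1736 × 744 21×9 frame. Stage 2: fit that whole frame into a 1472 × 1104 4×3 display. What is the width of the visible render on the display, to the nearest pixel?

16:9 in 1736×744: fills the height, so the render is 1322.67 × 744.00.
The 21×9 canvas is width-limited in 1472×1104, giving 1472.00 × 630.86; scale factor 0.8479.
So the render's width is 1322.67 × 0.8479 ≈ 1121.52.

1122 px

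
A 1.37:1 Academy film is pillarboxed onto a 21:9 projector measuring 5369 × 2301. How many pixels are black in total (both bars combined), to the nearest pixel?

Since 1.370 < 2.333, the film is height-limited.
Content width = 2301 × 1.370 ≈ 3152.3700 px.
Black = 5369 − 3152.3700 = 2216.6300 px.
That's 2216.6300 × 2301 ≈ 5100466 black pixels.

5100466 pixels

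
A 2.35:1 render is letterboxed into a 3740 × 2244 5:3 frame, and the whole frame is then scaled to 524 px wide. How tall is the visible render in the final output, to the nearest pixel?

223 px

At 3740×2244 the render is width-limited, so height = 3740 / 2.350 ≈ 1591.49 px.
Scaling 3740 → 524 is ×0.1401, so the height becomes 1591.49 × 0.1401 ≈ 222.98 px.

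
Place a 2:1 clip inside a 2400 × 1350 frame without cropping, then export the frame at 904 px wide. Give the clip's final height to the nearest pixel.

452 px

Fitted into 2400×1350, the clip spans the width; its height is 2400 × 1/2 ≈ 1200.00 px.
The frame scales by 904/2400 = 0.3767; 1200.00 × 0.3767 ≈ 452.00 px.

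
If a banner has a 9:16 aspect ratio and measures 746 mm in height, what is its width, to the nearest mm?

420 mm

At 9:16, 746 / 16 × 9 ≈ 419.62.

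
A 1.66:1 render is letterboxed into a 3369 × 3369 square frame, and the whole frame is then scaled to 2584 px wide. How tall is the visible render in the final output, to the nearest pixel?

1557 px

At 3369×3369 the render is width-limited, so height = 3369 / 1.660 ≈ 2029.52 px.
Resizing to 2584 px wide multiplies everything by 0.7670: 2029.52 → 1556.63 px.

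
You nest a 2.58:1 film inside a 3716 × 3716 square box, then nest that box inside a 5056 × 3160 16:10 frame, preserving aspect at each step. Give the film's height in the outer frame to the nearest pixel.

1225 px

2.58:1 in 3716×3716: fills the width, so the film is 3716.00 × 1440.31.
Second fit — the square canvas into 5056×3160 spans the height: 3160.00 × 3160.00 (×0.8504 from 3716×3716).
Applying the same ×0.8504: 1440.31 → 1224.81.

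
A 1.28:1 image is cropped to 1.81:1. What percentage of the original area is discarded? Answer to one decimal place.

29.3%

The width stays; only height is cut (since 1.81:1 is wider than 1.28:1).
Fraction kept = (1.280)/(1.810) ≈ 70.72%, so 29.28% is lost.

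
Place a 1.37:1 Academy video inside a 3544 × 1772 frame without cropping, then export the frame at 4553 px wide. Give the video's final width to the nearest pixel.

At 3544×1772 the video is height-limited, so width = 1772 × 1.370 ≈ 2427.64 px.
Resizing to 4553 px wide multiplies everything by 1.2847: 2427.64 → 3118.80 px.

3119 px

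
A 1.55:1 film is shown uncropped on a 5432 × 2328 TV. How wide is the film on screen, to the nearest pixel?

1.55:1 (1.550) < 21:9 (2.333), so the film fills the height.
Content width = 2328 × 1.550 ≈ 3608.40 px.

3608 px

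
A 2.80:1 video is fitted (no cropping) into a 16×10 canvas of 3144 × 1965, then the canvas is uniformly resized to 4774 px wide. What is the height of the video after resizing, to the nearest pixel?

1705 px

At 3144×1965 the video is width-limited, so height = 3144 / 2.800 ≈ 1122.86 px.
The frame scales by 4774/3144 = 1.5184; 1122.86 × 1.5184 ≈ 1705.00 px.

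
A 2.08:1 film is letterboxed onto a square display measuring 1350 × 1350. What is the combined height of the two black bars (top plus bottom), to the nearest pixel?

Since 2.080 > 1.000, the film is width-limited.
That makes the image 649.04 px tall (1350 / 2.080).
Leftover height: 1350 − 649.04 = 700.96 px.

701 px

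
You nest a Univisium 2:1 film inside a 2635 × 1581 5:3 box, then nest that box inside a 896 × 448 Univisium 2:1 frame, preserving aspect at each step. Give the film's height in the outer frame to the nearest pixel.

373 px

First fit — Univisium 2:1 into 2635×1581 spans the width: 2635.00 × 1317.50.
Second fit — the 5:3 canvas into 896×448 spans the height: 746.67 × 448.00 (×0.2834 from 2635×1581).
The film scales with it: height 1317.50 × 0.2834 ≈ 373.33.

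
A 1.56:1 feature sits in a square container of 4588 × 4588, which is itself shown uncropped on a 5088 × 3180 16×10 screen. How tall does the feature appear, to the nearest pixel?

Inside the 4588×4588 canvas the feature is width-limited at 4588.00 × 2941.03.
square in 5088×3180: fills the height, so the intermediate becomes 3180.00 × 3180.00 — a scale of ×0.6931.
Applying the same ×0.6931: 2941.03 → 2038.46.

2038 px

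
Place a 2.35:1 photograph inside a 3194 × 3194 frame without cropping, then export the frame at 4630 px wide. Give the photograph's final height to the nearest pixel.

1970 px

Fitted into 3194×3194, the photograph spans the width; its height is 3194 / 2.350 ≈ 1359.15 px.
The frame scales by 4630/3194 = 1.4496; 1359.15 × 1.4496 ≈ 1970.21 px.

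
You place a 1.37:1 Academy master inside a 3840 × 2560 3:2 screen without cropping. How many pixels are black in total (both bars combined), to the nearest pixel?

851968 pixels

Since 1.370 < 1.500, the master is height-limited.
That makes the image 3507.2000 px wide (2560 × 1.370).
Leftover width: 3840 − 3507.2000 = 332.8000 px.
That's 332.8000 × 2560 ≈ 851968 black pixels.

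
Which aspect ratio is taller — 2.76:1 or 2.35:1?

2.76 and 2.35; 2.76 > 2.35. The smaller width-to-height ratio is the taller frame.

2.35:1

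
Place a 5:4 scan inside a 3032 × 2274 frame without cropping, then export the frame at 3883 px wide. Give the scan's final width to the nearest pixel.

At 3032×2274 the scan is height-limited, so width = 2274 × 5/4 ≈ 2842.50 px.
The frame scales by 3883/3032 = 1.2807; 2842.50 × 1.2807 ≈ 3640.31 px.

3640 px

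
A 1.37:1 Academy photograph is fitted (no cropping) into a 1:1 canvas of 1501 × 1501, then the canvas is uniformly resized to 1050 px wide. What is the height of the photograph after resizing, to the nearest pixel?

766 px

Fitted into 1501×1501, the photograph spans the width; its height is 1501 / 1.370 ≈ 1095.62 px.
Scaling 1501 → 1050 is ×0.6995, so the height becomes 1095.62 × 0.6995 ≈ 766.42 px.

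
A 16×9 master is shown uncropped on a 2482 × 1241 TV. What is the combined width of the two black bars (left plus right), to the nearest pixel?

276 px

Since 1.778 < 2.000, the master is height-limited.
Content width = 1241 × 16/9 ≈ 2206.22 px.
Black = 2482 − 2206.22 = 275.78 px.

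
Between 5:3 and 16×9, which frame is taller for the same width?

5:3 = 1.667 and 16×9 = 1.778; 1.778 > 1.667. The smaller width-to-height ratio is the taller frame.

5:3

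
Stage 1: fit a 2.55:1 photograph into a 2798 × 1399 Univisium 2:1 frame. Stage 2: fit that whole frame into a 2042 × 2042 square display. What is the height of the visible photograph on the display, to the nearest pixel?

801 px

2.55:1 in 2798×1399: fills the width, so the photograph is 2798.00 × 1097.25.
Second fit — the Univisium 2:1 canvas into 2042×2042 spans the width: 2042.00 × 1021.00 (×0.7298 from 2798×1399).
So the photograph's height is 1097.25 × 0.7298 ≈ 800.78.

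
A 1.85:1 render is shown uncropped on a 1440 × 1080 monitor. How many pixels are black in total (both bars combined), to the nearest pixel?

1.85:1 (1.850) > 4×3 (1.333), so the render fills the width.
Content height = 1440 / 1.850 ≈ 778.3784 px.
1080 − 778.3784 = 301.6216 px of bars.
Across the 1440-px span: 301.6216 × 1440 ≈ 434335 px.

434335 pixels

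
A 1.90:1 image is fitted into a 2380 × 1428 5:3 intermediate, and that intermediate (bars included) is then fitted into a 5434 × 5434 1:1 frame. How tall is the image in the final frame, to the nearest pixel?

2860 px

First fit — 1.90:1 into 2380×1428 spans the width: 2380.00 × 1252.63.
Second fit — the 5:3 canvas into 5434×5434 spans the width: 5434.00 × 3260.40 (×2.2832 from 2380×1428).
So the image's height is 1252.63 × 2.2832 ≈ 2860.00.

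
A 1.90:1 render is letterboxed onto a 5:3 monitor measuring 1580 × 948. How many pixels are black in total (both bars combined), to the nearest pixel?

Since 1.900 > 1.667, the render is width-limited.
That makes the image 831.5789 px tall (1580 / 1.900).
948 − 831.5789 = 116.4211 px of bars.
Bar area = 116.4211 × 1580 ≈ 183945 px.

183945 pixels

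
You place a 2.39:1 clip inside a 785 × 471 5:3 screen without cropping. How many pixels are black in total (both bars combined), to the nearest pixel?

111900 pixels

2.39:1 is wider than 5:3, so it spans the full width.
The clip is 785 / 2.390 ≈ 328.4519 px tall.
Leftover height: 471 − 328.4519 = 142.5481 px.
Bar area = 142.5481 × 785 ≈ 111900 px.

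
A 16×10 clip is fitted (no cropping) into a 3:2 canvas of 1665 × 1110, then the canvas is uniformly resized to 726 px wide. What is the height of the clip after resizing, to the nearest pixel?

At 1665×1110 the clip is width-limited, so height = 1665 × 10/16 ≈ 1040.62 px.
Scaling 1665 → 726 is ×0.4360, so the height becomes 1040.62 × 0.4360 ≈ 453.75 px.

454 px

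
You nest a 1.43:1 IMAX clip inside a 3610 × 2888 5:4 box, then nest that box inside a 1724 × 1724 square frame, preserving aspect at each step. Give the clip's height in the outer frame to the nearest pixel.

1.43:1 IMAX in 3610×2888: fills the width, so the clip is 3610.00 × 2524.48.
The 5:4 canvas is width-limited in 1724×1724, giving 1724.00 × 1379.20; scale factor 0.4776.
The clip scales with it: height 2524.48 × 0.4776 ≈ 1205.59.

1206 px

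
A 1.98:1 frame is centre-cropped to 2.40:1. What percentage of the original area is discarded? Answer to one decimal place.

17.5%

The width stays; only height is cut (since 2.40:1 is wider than 1.98:1).
Area ratio = (1.980)/(2.400) = 82.50%; the remaining 17.50% is cropped out.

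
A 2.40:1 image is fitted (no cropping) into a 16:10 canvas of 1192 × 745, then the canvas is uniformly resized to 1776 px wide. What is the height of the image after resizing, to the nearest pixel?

740 px

Fitted into 1192×745, the image spans the width; its height is 1192 / 2.400 ≈ 496.67 px.
Resizing to 1776 px wide multiplies everything by 1.4899: 496.67 → 740.00 px.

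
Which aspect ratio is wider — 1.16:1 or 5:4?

5:4

1.16 and 5:4 = 1.25; 1.25 > 1.16.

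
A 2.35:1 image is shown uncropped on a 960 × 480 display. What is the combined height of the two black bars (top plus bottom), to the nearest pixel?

2.35:1 (2.350) > 2:1 (2.000), so the image fills the width.
The image is 960 / 2.350 ≈ 408.51 px tall.
Black = 480 − 408.51 = 71.49 px.

71 px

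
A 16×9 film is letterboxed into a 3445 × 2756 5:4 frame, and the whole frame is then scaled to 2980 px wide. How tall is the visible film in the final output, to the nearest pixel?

Fitted into 3445×2756, the film spans the width; its height is 3445 × 9/16 ≈ 1937.81 px.
Scaling 3445 → 2980 is ×0.8650, so the height becomes 1937.81 × 0.8650 ≈ 1676.25 px.

1676 px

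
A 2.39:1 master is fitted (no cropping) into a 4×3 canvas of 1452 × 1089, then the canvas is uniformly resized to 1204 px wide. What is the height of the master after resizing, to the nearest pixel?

At 1452×1089 the master is width-limited, so height = 1452 / 2.390 ≈ 607.53 px.
Scaling 1452 → 1204 is ×0.8292, so the height becomes 607.53 × 0.8292 ≈ 503.77 px.

504 px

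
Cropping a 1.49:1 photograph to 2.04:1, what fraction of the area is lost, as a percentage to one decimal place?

Going from 1.49:1 to 2.04:1 means cutting height while keeping width.
Fraction kept = (1.490)/(2.040) ≈ 73.04%, so 26.96% is lost.

27.0%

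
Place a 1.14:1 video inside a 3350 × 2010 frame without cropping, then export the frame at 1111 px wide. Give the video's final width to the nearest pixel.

760 px

In the 3350×2010 frame the video fills the height: width = 2010 × 1.140 ≈ 2291.40 px.
Resizing to 1111 px wide multiplies everything by 0.3316: 2291.40 → 759.92 px.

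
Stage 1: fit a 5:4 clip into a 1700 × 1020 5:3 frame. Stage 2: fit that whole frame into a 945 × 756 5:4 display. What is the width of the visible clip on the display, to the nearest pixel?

5:4 in 1700×1020: fills the height, so the clip is 1275.00 × 1020.00.
Second fit — the 5:3 canvas into 945×756 spans the width: 945.00 × 567.00 (×0.5559 from 1700×1020).
So the clip's width is 1275.00 × 0.5559 ≈ 708.75.

709 px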